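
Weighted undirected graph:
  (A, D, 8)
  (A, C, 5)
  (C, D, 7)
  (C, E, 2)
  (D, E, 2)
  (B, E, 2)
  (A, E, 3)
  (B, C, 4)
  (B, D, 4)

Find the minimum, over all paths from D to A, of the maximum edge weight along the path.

3

Some routes from D to A:
D-B-C-E-A: max(4, 4, 2, 3) = 4
D-E-A: max(2, 3) = 3
D-B-E-A: max(4, 2, 3) = 4
The minimum achievable maximum is 3.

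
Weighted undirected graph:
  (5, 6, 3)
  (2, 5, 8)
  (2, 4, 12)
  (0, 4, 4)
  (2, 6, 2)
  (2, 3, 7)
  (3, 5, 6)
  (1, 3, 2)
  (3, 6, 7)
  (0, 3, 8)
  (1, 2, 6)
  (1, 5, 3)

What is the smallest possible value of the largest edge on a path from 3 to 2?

3

Some routes from 3 to 2:
3 → 1 → 5 → 6 → 2: max(2, 3, 3, 2) = 3
3 → 5 → 6 → 2: max(6, 3, 2) = 6
3 → 5 → 1 → 2: max(6, 3, 6) = 6
Best route has worst link 3.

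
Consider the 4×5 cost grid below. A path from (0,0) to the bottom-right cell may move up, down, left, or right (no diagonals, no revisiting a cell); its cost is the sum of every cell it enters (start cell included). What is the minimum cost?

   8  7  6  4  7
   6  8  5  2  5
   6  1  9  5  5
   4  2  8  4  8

Best path: r0c0 -> r1c0 -> r2c0 -> r2c1 -> r3c1 -> r3c2 -> r3c3 -> r3c4
Cost: 8 + 6 + 6 + 1 + 2 + 8 + 4 + 8 = 43

43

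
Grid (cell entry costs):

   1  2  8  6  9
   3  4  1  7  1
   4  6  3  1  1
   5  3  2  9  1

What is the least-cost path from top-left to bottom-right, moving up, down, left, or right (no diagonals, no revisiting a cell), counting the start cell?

Take r0c0 -> r0c1 -> r1c1 -> r1c2 -> r2c2 -> r2c3 -> r2c4 -> r3c4 for a total of 1 + 2 + 4 + 1 + 3 + 1 + 1 + 1 = 14.

14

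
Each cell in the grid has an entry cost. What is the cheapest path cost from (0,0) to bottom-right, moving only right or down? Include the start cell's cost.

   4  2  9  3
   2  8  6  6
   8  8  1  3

24

Take r0c0 -> r0c1 -> r1c1 -> r1c2 -> r2c2 -> r2c3 for a total of 4 + 2 + 8 + 6 + 1 + 3 = 24.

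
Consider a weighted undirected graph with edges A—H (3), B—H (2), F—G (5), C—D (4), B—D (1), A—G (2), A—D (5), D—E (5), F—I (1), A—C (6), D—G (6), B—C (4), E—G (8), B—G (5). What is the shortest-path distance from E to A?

10

A few of the E→A routes:
E -> D -> A: 5 + 5 = 10
E -> D -> C -> A: 5 + 4 + 6 = 15
E -> D -> B -> G -> A: 5 + 1 + 5 + 2 = 13
E -> G -> A: 8 + 2 = 10
E -> D -> B -> H -> A: 5 + 1 + 2 + 3 = 11
E -> D -> G -> A: 5 + 6 + 2 = 13
Best route has total 10.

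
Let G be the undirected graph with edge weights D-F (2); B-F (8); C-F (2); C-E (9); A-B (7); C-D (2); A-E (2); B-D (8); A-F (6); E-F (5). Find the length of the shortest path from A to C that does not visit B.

8

Routes from A to C avoiding B:
A → F → C: 6 + 2 = 8
A → E → C: 2 + 9 = 11
A → E → F → D → C: 2 + 5 + 2 + 2 = 11
A → E → F → C: 2 + 5 + 2 = 9
A → F → E → C: 6 + 5 + 9 = 20
A → F → D → C: 6 + 2 + 2 = 10
Best route has total 8.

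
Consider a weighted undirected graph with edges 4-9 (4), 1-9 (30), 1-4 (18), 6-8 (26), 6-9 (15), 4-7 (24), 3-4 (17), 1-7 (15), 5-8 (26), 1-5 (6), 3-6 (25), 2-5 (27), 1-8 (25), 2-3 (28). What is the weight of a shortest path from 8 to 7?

40

Comparing a few candidate routes:
8 - 5 - 1 - 4 - 7: 26 + 6 + 18 + 24 = 74
8 - 6 - 9 - 4 - 1 - 7: 26 + 15 + 4 + 18 + 15 = 78
8 - 6 - 9 - 4 - 7: 26 + 15 + 4 + 24 = 69
8 - 5 - 1 - 7: 26 + 6 + 15 = 47
8 - 1 - 4 - 7: 25 + 18 + 24 = 67
8 - 1 - 7: 25 + 15 = 40
Best route has total 40.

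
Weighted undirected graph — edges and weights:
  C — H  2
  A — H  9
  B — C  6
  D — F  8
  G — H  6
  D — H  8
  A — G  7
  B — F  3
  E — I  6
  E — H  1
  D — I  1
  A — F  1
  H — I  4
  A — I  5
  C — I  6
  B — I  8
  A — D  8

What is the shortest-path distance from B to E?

9

Some routes from B to E:
B -> F -> A -> I -> H -> E: 3 + 1 + 5 + 4 + 1 = 14
B -> I -> E: 8 + 6 = 14
B -> I -> H -> E: 8 + 4 + 1 = 13
B -> C -> H -> E: 6 + 2 + 1 = 9
B -> F -> A -> H -> E: 3 + 1 + 9 + 1 = 14
The minimum is 9.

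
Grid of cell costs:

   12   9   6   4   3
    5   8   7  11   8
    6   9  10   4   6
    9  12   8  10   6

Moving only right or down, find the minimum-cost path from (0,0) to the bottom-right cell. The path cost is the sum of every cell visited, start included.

Cheapest: r0c0 -> r0c1 -> r0c2 -> r0c3 -> r0c4 -> r1c4 -> r2c4 -> r3c4
  12 + 9 + 6 + 4 + 3 + 8 + 6 + 6 = 54

54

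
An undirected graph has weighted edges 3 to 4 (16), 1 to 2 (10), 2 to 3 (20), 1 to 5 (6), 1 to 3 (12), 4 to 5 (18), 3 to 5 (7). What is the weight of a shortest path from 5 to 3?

Checking several routes:
5-4-3: 18 + 16 = 34
5-3: 7
5-1-3: 6 + 12 = 18
The minimum is 7.

7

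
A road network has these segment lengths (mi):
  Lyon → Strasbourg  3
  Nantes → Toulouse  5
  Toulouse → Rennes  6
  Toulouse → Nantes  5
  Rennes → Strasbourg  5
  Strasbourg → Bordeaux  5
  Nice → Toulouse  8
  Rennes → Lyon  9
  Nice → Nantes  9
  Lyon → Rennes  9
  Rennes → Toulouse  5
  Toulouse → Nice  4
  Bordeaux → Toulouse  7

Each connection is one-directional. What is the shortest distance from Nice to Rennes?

Paths from Nice to Rennes:
Nice→Nantes→Toulouse→Rennes: 9 + 5 + 6 = 20
Nice→Toulouse→Rennes: 8 + 6 = 14
Shortest: 14 mi.

14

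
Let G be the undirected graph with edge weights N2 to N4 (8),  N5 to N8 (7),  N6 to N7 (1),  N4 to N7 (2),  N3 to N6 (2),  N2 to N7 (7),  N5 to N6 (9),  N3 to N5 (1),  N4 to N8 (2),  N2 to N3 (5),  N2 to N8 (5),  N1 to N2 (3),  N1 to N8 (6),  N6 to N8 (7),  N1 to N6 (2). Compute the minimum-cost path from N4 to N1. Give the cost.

A few of the N4→N1 routes:
N4-N8-N1: 2 + 6 = 8
N4-N2-N1: 8 + 3 = 11
N4-N8-N6-N1: 2 + 7 + 2 = 11
N4-N7-N6-N1: 2 + 1 + 2 = 5
N4-N7-N2-N1: 2 + 7 + 3 = 12
N4-N8-N2-N1: 2 + 5 + 3 = 10
Shortest: 5.

5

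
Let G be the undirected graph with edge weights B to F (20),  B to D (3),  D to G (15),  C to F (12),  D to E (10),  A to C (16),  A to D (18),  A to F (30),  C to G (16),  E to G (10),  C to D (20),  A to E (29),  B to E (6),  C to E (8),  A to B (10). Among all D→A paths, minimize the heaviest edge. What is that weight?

A few of the D→A routes:
D - G - E - C - A: max(15, 10, 8, 16) = 16
D - B - A: max(3, 10) = 10
D - G - C - E - B - A: max(15, 16, 8, 6, 10) = 16
D - G - E - B - A: max(15, 10, 6, 10) = 15
D - E - B - A: max(10, 6, 10) = 10
D - G - C - A: max(15, 16, 16) = 16
Best route has worst link 10.

10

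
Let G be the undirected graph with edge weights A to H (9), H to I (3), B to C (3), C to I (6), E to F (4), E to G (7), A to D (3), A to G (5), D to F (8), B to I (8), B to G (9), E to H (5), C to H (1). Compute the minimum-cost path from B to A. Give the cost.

13

Checking several routes:
B-I-H-A: 8 + 3 + 9 = 20
B-G-A: 9 + 5 = 14
B-C-H-A: 3 + 1 + 9 = 13
B-C-I-H-A: 3 + 6 + 3 + 9 = 21
Best route has total 13.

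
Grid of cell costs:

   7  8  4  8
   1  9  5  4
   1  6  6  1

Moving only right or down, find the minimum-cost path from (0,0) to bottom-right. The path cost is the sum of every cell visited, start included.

22

One optimal route is r0c0→r1c0→r2c0→r2c1→r2c2→r2c3.
Its cost is 7 + 1 + 1 + 6 + 6 + 1 = 22.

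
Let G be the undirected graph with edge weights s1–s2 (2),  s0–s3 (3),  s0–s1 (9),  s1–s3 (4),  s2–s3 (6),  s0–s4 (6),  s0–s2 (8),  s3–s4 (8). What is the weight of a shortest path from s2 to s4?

14

A few of the s2→s4 routes:
s2 → s0 → s4: 8 + 6 = 14
s2 → s1 → s3 → s4: 2 + 4 + 8 = 14
s2 → s3 → s4: 6 + 8 = 14
The minimum is 14.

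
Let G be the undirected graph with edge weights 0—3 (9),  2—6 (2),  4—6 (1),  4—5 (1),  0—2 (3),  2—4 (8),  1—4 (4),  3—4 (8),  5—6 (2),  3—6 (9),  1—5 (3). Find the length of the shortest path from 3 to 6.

9

Checking several routes:
3-4-5-6: 8 + 1 + 2 = 11
3-4-2-6: 8 + 8 + 2 = 18
3-6: 9
3-0-2-6: 9 + 3 + 2 = 14
3-4-6: 8 + 1 = 9
3-4-1-5-6: 8 + 4 + 3 + 2 = 17
Shortest: 9.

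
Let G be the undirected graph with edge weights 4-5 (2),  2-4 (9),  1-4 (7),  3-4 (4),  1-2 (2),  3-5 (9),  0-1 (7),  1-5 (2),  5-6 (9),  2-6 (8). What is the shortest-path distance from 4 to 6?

A few of the 4→6 routes:
4-2-6: 9 + 8 = 17
4-5-6: 2 + 9 = 11
4-1-2-6: 7 + 2 + 8 = 17
4-5-1-2-6: 2 + 2 + 2 + 8 = 14
The minimum is 11.

11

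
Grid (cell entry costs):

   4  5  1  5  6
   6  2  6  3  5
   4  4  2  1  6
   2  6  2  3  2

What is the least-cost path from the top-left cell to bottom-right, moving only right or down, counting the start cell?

Cheapest: r0c0 r0c1 r1c1 r2c1 r2c2 r2c3 r3c3 r3c4
  4 + 5 + 2 + 4 + 2 + 1 + 3 + 2 = 23
For comparison, the top-then-right route costs 34.

23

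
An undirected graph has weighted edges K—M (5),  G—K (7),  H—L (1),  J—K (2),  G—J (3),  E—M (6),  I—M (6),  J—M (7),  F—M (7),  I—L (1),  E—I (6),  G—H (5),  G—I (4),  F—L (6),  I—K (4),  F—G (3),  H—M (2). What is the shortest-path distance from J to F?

Some routes from J to F:
J - G - F: 3 + 3 = 6
J - K - G - F: 2 + 7 + 3 = 12
J - K - M - F: 2 + 5 + 7 = 14
J - K - I - L - F: 2 + 4 + 1 + 6 = 13
J - G - I - L - F: 3 + 4 + 1 + 6 = 14
J - K - I - G - F: 2 + 4 + 4 + 3 = 13
Shortest: 6.

6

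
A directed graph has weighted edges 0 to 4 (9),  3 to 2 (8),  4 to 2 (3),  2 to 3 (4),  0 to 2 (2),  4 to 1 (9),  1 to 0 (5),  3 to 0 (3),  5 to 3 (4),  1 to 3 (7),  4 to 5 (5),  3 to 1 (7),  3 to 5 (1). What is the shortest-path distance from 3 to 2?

5

Some routes from 3 to 2:
3 -> 2: 8
3 -> 0 -> 2: 3 + 2 = 5
3 -> 1 -> 0 -> 2: 7 + 5 + 2 = 14
3 -> 0 -> 4 -> 2: 3 + 9 + 3 = 15
Shortest: 5.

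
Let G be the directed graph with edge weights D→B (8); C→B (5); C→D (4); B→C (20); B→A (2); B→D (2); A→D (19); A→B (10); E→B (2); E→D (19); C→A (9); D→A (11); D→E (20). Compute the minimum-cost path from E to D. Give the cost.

4

Checking several routes:
E→B→D: 2 + 2 = 4
E→D: 19
E→B→C→D: 2 + 20 + 4 = 26
E→B→A→D: 2 + 2 + 19 = 23
Best route has total 4.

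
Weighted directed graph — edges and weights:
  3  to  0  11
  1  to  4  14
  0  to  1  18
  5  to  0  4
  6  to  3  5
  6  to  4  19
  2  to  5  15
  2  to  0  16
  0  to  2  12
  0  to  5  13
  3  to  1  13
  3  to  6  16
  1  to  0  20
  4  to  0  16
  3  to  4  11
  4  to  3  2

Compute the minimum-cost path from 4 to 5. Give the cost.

26

A few of the 4→5 routes:
4 -> 3 -> 0 -> 2 -> 5: 2 + 11 + 12 + 15 = 40
4 -> 3 -> 0 -> 5: 2 + 11 + 13 = 26
4 -> 0 -> 2 -> 5: 16 + 12 + 15 = 43
4 -> 0 -> 5: 16 + 13 = 29
Best route has total 26.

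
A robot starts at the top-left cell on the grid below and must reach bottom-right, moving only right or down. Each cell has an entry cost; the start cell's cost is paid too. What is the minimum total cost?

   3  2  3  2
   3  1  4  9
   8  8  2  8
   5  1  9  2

Best path: (0,0) → (0,1) → (1,1) → (1,2) → (2,2) → (2,3) → (3,3)
Cost: 3 + 2 + 1 + 4 + 2 + 8 + 2 = 22

22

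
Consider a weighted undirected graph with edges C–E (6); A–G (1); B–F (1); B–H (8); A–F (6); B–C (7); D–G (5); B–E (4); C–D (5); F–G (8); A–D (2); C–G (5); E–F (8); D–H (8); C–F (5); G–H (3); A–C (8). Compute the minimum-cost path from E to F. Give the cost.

Checking several routes:
E→C→B→F: 6 + 7 + 1 = 14
E→F: 8
E→C→G→A→F: 6 + 5 + 1 + 6 = 18
E→C→F: 6 + 5 = 11
E→B→F: 4 + 1 = 5
E→B→C→F: 4 + 7 + 5 = 16
Shortest: 5.

5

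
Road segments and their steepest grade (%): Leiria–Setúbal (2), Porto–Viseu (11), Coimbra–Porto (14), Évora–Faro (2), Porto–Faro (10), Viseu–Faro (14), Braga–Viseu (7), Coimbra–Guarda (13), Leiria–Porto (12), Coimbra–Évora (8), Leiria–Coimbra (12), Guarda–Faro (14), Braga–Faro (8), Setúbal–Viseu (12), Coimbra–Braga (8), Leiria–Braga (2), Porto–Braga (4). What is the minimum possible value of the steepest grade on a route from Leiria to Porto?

4

Some routes from Leiria to Porto:
Leiria → Braga → Coimbra → Évora → Faro → Porto: max(2, 8, 8, 2, 10) = 10
Leiria → Braga → Faro → Porto: max(2, 8, 10) = 10
Leiria → Braga → Viseu → Porto: max(2, 7, 11) = 11
Leiria → Braga → Porto: max(2, 4) = 4
The minimum achievable maximum is 4%.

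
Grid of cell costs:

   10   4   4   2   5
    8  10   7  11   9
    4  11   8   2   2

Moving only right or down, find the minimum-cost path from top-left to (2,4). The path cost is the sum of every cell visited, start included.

Cheapest: (0,0) (0,1) (0,2) (0,3) (1,3) (2,3) (2,4)
  10 + 4 + 4 + 2 + 11 + 2 + 2 = 35

35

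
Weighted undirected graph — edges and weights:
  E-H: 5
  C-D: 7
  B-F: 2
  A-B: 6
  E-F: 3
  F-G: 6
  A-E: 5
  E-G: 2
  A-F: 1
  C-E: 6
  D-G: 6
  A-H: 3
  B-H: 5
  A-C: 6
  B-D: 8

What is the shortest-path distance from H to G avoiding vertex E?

A few of the H→G routes:
H-A-B-F-G: 3 + 6 + 2 + 6 = 17
H-B-A-F-G: 5 + 6 + 1 + 6 = 18
H-B-D-G: 5 + 8 + 6 = 19
H-A-F-B-D-G: 3 + 1 + 2 + 8 + 6 = 20
H-A-F-G: 3 + 1 + 6 = 10
H-B-F-G: 5 + 2 + 6 = 13
Best route has total 10.

10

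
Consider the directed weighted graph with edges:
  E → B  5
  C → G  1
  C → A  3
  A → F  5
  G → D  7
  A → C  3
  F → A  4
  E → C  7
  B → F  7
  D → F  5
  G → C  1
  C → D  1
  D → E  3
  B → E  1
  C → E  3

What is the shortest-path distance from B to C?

8

Routes from B to C:
B - F - A - C: 7 + 4 + 3 = 14
B - E - C: 1 + 7 = 8
Best route has total 8.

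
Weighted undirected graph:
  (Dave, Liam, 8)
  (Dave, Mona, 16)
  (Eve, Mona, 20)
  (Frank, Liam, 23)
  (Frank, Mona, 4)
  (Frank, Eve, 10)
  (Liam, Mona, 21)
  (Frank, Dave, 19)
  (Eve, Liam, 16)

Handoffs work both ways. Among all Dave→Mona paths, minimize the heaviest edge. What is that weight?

16

Some routes from Dave to Mona:
Dave → Frank → Mona: max(19, 4) = 19
Dave → Frank → Eve → Mona: max(19, 10, 20) = 20
Dave → Liam → Eve → Frank → Mona: max(8, 16, 10, 4) = 16
Dave → Mona: max(16) = 16
Dave → Liam → Eve → Mona: max(8, 16, 20) = 20
Dave → Frank → Eve → Liam → Mona: max(19, 10, 16, 21) = 21
Best route has worst link 16.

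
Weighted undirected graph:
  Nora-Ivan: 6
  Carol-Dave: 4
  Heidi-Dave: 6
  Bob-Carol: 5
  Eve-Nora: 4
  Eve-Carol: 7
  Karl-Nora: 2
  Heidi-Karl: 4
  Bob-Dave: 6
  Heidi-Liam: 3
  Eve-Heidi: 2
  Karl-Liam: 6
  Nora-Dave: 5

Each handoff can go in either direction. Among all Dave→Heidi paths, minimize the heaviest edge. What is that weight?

Comparing a few candidate routes:
Dave-Nora-Karl-Heidi: max(5, 2, 4) = 5
Dave-Nora-Eve-Heidi: max(5, 4, 2) = 5
Dave-Heidi: max(6) = 6
Dave-Carol-Eve-Heidi: max(4, 7, 2) = 7
Dave-Nora-Karl-Liam-Heidi: max(5, 2, 6, 3) = 6
Best route has worst link 5.

5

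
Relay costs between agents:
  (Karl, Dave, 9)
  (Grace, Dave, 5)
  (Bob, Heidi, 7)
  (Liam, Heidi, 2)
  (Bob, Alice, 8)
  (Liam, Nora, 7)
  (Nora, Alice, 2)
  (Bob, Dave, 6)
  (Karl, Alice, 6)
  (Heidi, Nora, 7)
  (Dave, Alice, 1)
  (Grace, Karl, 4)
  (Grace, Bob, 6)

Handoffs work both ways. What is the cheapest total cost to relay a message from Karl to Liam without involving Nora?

A few of the Karl→Liam routes:
Karl -> Grace -> Bob -> Heidi -> Liam: 4 + 6 + 7 + 2 = 19
Karl -> Alice -> Dave -> Bob -> Heidi -> Liam: 6 + 1 + 6 + 7 + 2 = 22
Karl -> Dave -> Bob -> Heidi -> Liam: 9 + 6 + 7 + 2 = 24
Karl -> Alice -> Bob -> Heidi -> Liam: 6 + 8 + 7 + 2 = 23
Karl -> Grace -> Dave -> Bob -> Heidi -> Liam: 4 + 5 + 6 + 7 + 2 = 24
Shortest: 19.

19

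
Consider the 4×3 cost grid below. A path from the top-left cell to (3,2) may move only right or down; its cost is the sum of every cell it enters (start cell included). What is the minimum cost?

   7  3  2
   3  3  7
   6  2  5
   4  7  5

25

Take [0,0] [0,1] [1,1] [2,1] [2,2] [3,2] for a total of 7 + 3 + 3 + 2 + 5 + 5 = 25.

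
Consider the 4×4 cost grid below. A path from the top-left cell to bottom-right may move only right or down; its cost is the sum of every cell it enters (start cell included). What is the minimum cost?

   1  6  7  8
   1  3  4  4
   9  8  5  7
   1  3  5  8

27

Cheapest: r0c0 r1c0 r1c1 r1c2 r2c2 r3c2 r3c3
  1 + 1 + 3 + 4 + 5 + 5 + 8 = 27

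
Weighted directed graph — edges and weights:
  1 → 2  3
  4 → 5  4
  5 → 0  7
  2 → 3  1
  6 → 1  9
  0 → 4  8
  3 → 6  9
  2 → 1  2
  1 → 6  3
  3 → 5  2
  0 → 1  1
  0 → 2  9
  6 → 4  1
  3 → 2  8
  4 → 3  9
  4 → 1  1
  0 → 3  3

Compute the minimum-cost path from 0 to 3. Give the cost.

3

Comparing a few candidate routes:
0 -> 2 -> 3: 9 + 1 = 10
0 -> 1 -> 2 -> 3: 1 + 3 + 1 = 5
0 -> 3: 3
Shortest: 3.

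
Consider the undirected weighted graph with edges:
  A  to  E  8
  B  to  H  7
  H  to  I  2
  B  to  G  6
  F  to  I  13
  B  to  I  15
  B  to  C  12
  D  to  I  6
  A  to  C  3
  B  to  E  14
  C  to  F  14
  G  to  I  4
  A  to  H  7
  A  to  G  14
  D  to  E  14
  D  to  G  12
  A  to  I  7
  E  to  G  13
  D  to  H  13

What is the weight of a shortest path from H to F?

Some routes from H to F:
H-I-A-C-F: 2 + 7 + 3 + 14 = 26
H-I-F: 2 + 13 = 15
H-A-C-F: 7 + 3 + 14 = 24
H-A-I-F: 7 + 7 + 13 = 27
Shortest: 15.

15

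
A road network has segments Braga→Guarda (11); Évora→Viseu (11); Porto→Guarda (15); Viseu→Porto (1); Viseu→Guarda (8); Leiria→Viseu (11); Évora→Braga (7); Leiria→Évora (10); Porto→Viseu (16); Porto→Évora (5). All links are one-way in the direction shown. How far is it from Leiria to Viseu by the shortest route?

11

Paths from Leiria to Viseu:
Leiria→Viseu: 11
Leiria→Évora→Viseu: 10 + 11 = 21
The minimum is 11.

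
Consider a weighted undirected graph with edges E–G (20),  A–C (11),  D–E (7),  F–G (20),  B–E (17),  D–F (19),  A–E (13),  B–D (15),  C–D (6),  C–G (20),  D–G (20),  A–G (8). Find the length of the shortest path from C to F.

Some routes from C to F:
C - D - F: 6 + 19 = 25
C - G - F: 20 + 20 = 40
C - D - G - F: 6 + 20 + 20 = 46
C - A - G - F: 11 + 8 + 20 = 39
C - A - E - D - F: 11 + 13 + 7 + 19 = 50
Best route has total 25.

25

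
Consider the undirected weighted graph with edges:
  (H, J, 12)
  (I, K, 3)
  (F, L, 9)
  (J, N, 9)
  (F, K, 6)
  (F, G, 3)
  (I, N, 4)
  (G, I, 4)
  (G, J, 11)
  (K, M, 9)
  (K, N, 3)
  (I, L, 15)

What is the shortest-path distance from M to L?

Comparing a few candidate routes:
M - K - F - L: 9 + 6 + 9 = 24
M - K - I - G - F - L: 9 + 3 + 4 + 3 + 9 = 28
M - K - I - L: 9 + 3 + 15 = 27
Shortest: 24.

24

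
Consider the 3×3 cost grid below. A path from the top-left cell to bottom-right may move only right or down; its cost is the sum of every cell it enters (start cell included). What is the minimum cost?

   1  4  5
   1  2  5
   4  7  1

Best path: [0,0] → [1,0] → [1,1] → [1,2] → [2,2]
Cost: 1 + 1 + 2 + 5 + 1 = 10
(Top row then right column would cost 16.)

10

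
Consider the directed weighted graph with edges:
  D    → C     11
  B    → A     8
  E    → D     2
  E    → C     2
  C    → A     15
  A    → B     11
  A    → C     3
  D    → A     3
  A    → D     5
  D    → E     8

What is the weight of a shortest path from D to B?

14

Candidate routes:
D -> A -> B: 3 + 11 = 14
D -> E -> C -> A -> B: 8 + 2 + 15 + 11 = 36
D -> C -> A -> B: 11 + 15 + 11 = 37
The minimum is 14.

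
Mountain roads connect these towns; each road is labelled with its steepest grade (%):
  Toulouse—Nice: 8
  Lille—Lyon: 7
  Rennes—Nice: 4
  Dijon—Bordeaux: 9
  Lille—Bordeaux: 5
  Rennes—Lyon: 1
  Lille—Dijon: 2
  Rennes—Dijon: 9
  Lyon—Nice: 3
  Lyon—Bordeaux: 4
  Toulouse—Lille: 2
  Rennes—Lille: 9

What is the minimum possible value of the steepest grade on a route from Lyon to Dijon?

5

Checking several routes:
Lyon → Lille → Rennes → Dijon: max(7, 9, 9) = 9
Lyon → Nice → Toulouse → Lille → Dijon: max(3, 8, 2, 2) = 8
Lyon → Bordeaux → Lille → Dijon: max(4, 5, 2) = 5
Lyon → Lille → Dijon: max(7, 2) = 7
Lyon → Rennes → Nice → Toulouse → Lille → Dijon: max(1, 4, 8, 2, 2) = 8
Best route has worst link 5%.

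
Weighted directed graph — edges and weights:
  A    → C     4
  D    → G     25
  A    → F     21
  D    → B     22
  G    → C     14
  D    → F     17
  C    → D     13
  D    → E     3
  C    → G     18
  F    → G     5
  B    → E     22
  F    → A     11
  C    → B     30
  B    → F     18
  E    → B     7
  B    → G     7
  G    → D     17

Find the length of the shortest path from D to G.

17

Comparing a few candidate routes:
D - B - G: 22 + 7 = 29
D - E - B - G: 3 + 7 + 7 = 17
D - G: 25
D - E - B - F - G: 3 + 7 + 18 + 5 = 33
D - F - G: 17 + 5 = 22
D - B - F - G: 22 + 18 + 5 = 45
Best route has total 17.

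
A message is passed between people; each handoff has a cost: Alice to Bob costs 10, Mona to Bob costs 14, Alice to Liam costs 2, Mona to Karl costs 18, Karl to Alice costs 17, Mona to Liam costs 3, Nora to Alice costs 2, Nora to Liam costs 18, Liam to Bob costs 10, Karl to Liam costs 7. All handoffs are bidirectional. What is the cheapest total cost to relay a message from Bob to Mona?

A few of the Bob→Mona routes:
Bob → Mona: 14
Bob → Liam → Mona: 10 + 3 = 13
Bob → Alice → Nora → Liam → Mona: 10 + 2 + 18 + 3 = 33
Bob → Alice → Liam → Mona: 10 + 2 + 3 = 15
The minimum is 13.

13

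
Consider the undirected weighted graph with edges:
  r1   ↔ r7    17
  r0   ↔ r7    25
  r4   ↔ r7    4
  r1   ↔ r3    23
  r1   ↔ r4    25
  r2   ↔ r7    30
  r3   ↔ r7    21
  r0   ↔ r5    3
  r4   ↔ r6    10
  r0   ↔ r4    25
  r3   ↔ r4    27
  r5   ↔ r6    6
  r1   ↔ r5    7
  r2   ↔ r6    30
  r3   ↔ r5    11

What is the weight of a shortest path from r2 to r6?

30

A few of the r2→r6 routes:
r2 → r7 → r4 → r6: 30 + 4 + 10 = 44
r2 → r7 → r1 → r5 → r6: 30 + 17 + 7 + 6 = 60
r2 → r7 → r3 → r5 → r6: 30 + 21 + 11 + 6 = 68
r2 → r7 → r0 → r5 → r6: 30 + 25 + 3 + 6 = 64
r2 → r6: 30
The minimum is 30.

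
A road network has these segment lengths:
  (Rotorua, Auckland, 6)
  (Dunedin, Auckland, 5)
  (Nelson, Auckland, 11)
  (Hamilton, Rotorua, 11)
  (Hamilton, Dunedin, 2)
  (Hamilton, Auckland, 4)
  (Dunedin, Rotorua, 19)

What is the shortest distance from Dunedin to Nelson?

16

Comparing a few candidate routes:
Dunedin - Hamilton - Rotorua - Auckland - Nelson: 2 + 11 + 6 + 11 = 30
Dunedin - Rotorua - Auckland - Nelson: 19 + 6 + 11 = 36
Dunedin - Auckland - Nelson: 5 + 11 = 16
Dunedin - Hamilton - Auckland - Nelson: 2 + 4 + 11 = 17
Shortest: 16.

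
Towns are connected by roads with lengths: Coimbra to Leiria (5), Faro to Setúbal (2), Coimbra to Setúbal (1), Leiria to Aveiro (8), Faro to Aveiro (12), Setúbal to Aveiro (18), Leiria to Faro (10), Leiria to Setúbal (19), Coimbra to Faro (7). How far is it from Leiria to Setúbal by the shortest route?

A few of the Leiria→Setúbal routes:
Leiria - Coimbra - Faro - Setúbal: 5 + 7 + 2 = 14
Leiria - Coimbra - Setúbal: 5 + 1 = 6
Leiria - Faro - Setúbal: 10 + 2 = 12
Leiria - Faro - Coimbra - Setúbal: 10 + 7 + 1 = 18
The minimum is 6.

6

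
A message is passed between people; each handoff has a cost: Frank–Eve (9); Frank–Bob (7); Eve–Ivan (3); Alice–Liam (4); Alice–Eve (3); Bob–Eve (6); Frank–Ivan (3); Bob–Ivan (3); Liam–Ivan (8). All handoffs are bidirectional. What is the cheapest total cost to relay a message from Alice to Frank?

Checking several routes:
Alice → Liam → Ivan → Frank: 4 + 8 + 3 = 15
Alice → Eve → Frank: 3 + 9 = 12
Alice → Eve → Ivan → Frank: 3 + 3 + 3 = 9
Shortest: 9.

9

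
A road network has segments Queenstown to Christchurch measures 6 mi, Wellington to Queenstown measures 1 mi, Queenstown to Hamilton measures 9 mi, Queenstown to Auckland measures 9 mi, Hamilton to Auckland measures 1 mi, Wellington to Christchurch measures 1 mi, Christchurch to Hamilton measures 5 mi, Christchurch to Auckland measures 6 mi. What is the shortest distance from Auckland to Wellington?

7

A few of the Auckland→Wellington routes:
Auckland - Queenstown - Wellington: 9 + 1 = 10
Auckland - Christchurch - Queenstown - Wellington: 6 + 6 + 1 = 13
Auckland - Christchurch - Wellington: 6 + 1 = 7
Auckland - Hamilton - Christchurch - Queenstown - Wellington: 1 + 5 + 6 + 1 = 13
Auckland - Hamilton - Christchurch - Wellington: 1 + 5 + 1 = 7
Auckland - Hamilton - Queenstown - Wellington: 1 + 9 + 1 = 11
Best route has total 7 mi.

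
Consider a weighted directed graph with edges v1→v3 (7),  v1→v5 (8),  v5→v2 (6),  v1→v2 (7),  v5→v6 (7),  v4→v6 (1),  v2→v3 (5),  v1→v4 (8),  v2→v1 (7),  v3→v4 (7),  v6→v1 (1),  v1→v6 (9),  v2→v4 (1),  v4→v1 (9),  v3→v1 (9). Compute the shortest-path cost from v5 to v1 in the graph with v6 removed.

13

Some routes from v5 to v1 avoiding v6:
v5 -> v2 -> v3 -> v1: 6 + 5 + 9 = 20
v5 -> v2 -> v4 -> v1: 6 + 1 + 9 = 16
v5 -> v2 -> v1: 6 + 7 = 13
The minimum is 13.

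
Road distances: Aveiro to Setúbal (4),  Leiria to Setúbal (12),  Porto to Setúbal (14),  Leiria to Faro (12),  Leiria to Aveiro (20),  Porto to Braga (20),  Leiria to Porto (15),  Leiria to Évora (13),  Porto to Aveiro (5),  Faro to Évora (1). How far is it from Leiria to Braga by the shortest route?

35

Some routes from Leiria to Braga:
Leiria → Aveiro → Porto → Braga: 20 + 5 + 20 = 45
Leiria → Porto → Braga: 15 + 20 = 35
Leiria → Setúbal → Aveiro → Porto → Braga: 12 + 4 + 5 + 20 = 41
Shortest: 35.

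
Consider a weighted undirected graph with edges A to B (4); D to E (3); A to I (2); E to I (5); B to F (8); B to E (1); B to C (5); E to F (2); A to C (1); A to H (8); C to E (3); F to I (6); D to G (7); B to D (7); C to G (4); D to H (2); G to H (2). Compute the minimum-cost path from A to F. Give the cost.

6

A few of the A→F routes:
A→B→E→F: 4 + 1 + 2 = 7
A→I→F: 2 + 6 = 8
A→C→E→F: 1 + 3 + 2 = 6
Shortest: 6.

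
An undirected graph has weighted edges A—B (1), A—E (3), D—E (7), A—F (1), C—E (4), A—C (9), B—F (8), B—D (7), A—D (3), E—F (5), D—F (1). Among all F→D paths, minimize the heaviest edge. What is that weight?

1

Checking several routes:
F - D: max(1) = 1
F - E - A - D: max(5, 3, 3) = 5
F - A - D: max(1, 3) = 3
Smallest bottleneck: 1.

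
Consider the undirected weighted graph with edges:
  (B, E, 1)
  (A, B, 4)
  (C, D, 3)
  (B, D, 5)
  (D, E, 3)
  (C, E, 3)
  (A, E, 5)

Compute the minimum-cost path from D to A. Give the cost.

Checking several routes:
D -> E -> B -> A: 3 + 1 + 4 = 8
D -> B -> E -> A: 5 + 1 + 5 = 11
D -> E -> A: 3 + 5 = 8
D -> B -> A: 5 + 4 = 9
Best route has total 8.

8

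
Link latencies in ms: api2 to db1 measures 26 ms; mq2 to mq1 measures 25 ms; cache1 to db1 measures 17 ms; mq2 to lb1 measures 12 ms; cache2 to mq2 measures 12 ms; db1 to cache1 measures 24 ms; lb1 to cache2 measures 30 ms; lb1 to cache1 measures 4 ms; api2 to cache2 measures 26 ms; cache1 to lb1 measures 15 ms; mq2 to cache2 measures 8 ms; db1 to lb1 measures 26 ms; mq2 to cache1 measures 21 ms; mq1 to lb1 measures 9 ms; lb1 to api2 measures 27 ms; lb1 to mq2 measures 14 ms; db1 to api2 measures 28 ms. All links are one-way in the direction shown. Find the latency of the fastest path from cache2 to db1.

Candidate routes:
cache2 -> mq2 -> lb1 -> api2 -> db1: 12 + 12 + 27 + 26 = 77
cache2 -> mq2 -> cache1 -> lb1 -> api2 -> db1: 12 + 21 + 15 + 27 + 26 = 101
cache2 -> mq2 -> mq1 -> lb1 -> cache1 -> db1: 12 + 25 + 9 + 4 + 17 = 67
cache2 -> mq2 -> cache1 -> db1: 12 + 21 + 17 = 50
cache2 -> mq2 -> mq1 -> lb1 -> api2 -> db1: 12 + 25 + 9 + 27 + 26 = 99
cache2 -> mq2 -> lb1 -> cache1 -> db1: 12 + 12 + 4 + 17 = 45
The minimum is 45 ms.

45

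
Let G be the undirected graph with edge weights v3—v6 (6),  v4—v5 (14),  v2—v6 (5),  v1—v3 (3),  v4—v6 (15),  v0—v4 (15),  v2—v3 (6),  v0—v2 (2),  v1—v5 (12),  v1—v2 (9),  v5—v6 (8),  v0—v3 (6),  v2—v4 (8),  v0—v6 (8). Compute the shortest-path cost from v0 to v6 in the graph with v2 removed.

8

A few of the v0→v6 routes:
v0 -> v4 -> v5 -> v6: 15 + 14 + 8 = 37
v0 -> v3 -> v6: 6 + 6 = 12
v0 -> v4 -> v6: 15 + 15 = 30
v0 -> v3 -> v1 -> v5 -> v6: 6 + 3 + 12 + 8 = 29
v0 -> v6: 8
Best route has total 8.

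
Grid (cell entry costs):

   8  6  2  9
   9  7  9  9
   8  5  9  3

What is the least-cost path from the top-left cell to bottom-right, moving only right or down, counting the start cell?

One optimal route is [0,0] → [0,1] → [0,2] → [0,3] → [1,3] → [2,3].
Its cost is 8 + 6 + 2 + 9 + 9 + 3 = 37.

37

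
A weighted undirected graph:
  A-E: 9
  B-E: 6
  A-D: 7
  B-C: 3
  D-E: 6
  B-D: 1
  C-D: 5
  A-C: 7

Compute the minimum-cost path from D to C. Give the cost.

4

A few of the D→C routes:
D→C: 5
D→B→C: 1 + 3 = 4
D→A→C: 7 + 7 = 14
Best route has total 4.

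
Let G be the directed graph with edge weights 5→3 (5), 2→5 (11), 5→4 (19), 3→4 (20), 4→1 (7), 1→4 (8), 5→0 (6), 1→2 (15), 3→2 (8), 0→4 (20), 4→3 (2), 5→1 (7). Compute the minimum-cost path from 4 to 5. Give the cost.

21

Paths from 4 to 5:
4→3→2→5: 2 + 8 + 11 = 21
4→1→2→5: 7 + 15 + 11 = 33
Best route has total 21.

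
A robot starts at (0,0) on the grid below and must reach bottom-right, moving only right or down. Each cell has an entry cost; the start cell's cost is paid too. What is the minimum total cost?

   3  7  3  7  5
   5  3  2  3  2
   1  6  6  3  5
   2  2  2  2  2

19

Take r0c0 → r1c0 → r2c0 → r3c0 → r3c1 → r3c2 → r3c3 → r3c4 for a total of 3 + 5 + 1 + 2 + 2 + 2 + 2 + 2 = 19.
(Top row then right column would cost 34.)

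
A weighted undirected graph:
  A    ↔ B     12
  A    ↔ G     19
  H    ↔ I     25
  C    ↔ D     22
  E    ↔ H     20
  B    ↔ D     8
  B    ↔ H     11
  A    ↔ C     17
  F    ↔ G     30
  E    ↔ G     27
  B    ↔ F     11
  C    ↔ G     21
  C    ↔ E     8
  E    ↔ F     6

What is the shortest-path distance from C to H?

28

Comparing a few candidate routes:
C-A-B-H: 17 + 12 + 11 = 40
C-E-H: 8 + 20 = 28
C-D-B-H: 22 + 8 + 11 = 41
C-A-B-F-E-H: 17 + 12 + 11 + 6 + 20 = 66
C-G-A-B-H: 21 + 19 + 12 + 11 = 63
C-E-F-B-H: 8 + 6 + 11 + 11 = 36
The minimum is 28.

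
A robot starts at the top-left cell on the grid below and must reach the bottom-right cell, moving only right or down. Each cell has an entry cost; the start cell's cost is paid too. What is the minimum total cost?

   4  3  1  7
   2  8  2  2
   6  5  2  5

Take r0c0 r0c1 r0c2 r1c2 r1c3 r2c3 for a total of 4 + 3 + 1 + 2 + 2 + 5 = 17.

17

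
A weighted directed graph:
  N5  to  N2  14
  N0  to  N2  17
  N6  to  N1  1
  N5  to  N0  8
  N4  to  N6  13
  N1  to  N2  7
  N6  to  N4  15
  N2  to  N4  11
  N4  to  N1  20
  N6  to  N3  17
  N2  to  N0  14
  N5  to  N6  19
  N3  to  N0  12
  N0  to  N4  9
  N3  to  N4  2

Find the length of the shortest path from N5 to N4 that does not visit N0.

Paths from N5 to N4 avoiding N0:
N5 - N6 - N3 - N4: 19 + 17 + 2 = 38
N5 - N6 - N4: 19 + 15 = 34
N5 - N6 - N1 - N2 - N4: 19 + 1 + 7 + 11 = 38
N5 - N2 - N4: 14 + 11 = 25
Best route has total 25.

25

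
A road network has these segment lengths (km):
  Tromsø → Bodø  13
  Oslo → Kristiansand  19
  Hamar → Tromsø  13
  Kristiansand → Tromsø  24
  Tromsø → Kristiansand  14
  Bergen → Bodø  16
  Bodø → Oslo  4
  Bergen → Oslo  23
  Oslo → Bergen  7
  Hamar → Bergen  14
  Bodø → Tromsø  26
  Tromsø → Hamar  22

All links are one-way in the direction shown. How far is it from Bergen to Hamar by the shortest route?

Candidate routes:
Bergen -> Bodø -> Oslo -> Kristiansand -> Tromsø -> Hamar: 16 + 4 + 19 + 24 + 22 = 85
Bergen -> Oslo -> Kristiansand -> Tromsø -> Hamar: 23 + 19 + 24 + 22 = 88
Bergen -> Bodø -> Tromsø -> Hamar: 16 + 26 + 22 = 64
Shortest: 64 km.

64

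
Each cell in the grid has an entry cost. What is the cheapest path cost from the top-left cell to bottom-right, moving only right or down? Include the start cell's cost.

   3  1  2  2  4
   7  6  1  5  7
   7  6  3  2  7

19

Path r0c0→r0c1→r0c2→r1c2→r2c2→r2c3→r2c4: 3 + 1 + 2 + 1 + 3 + 2 + 7 = 19.
(Top row then right column would cost 26.)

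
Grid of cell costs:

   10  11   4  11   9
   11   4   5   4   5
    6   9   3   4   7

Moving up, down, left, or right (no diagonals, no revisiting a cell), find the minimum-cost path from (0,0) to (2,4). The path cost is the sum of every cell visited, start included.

One optimal route is r0c0 → r0c1 → r0c2 → r1c2 → r2c2 → r2c3 → r2c4.
Its cost is 10 + 11 + 4 + 5 + 3 + 4 + 7 = 44.

44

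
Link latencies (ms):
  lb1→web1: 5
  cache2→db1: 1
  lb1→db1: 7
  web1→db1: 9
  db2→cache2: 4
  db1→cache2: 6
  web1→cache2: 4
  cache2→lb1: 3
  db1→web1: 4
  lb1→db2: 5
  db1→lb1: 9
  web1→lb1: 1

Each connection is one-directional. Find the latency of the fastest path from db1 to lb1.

Routes from db1 to lb1:
db1 → lb1: 9
db1 → cache2 → lb1: 6 + 3 = 9
db1 → web1 → cache2 → lb1: 4 + 4 + 3 = 11
db1 → web1 → lb1: 4 + 1 = 5
Best route has total 5 ms.

5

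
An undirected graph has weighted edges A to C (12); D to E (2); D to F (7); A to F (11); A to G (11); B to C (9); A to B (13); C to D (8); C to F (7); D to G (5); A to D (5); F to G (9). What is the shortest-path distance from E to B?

Some routes from E to B:
E -> D -> A -> C -> B: 2 + 5 + 12 + 9 = 28
E -> D -> C -> B: 2 + 8 + 9 = 19
E -> D -> A -> B: 2 + 5 + 13 = 20
E -> D -> F -> C -> B: 2 + 7 + 7 + 9 = 25
Shortest: 19.

19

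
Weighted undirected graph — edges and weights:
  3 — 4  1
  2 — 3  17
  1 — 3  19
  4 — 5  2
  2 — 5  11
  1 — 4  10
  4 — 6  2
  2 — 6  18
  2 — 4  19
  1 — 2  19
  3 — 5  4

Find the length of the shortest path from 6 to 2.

15

Comparing a few candidate routes:
6-2: 18
6-4-3-2: 2 + 1 + 17 = 20
6-4-5-2: 2 + 2 + 11 = 15
6-4-3-5-2: 2 + 1 + 4 + 11 = 18
Shortest: 15.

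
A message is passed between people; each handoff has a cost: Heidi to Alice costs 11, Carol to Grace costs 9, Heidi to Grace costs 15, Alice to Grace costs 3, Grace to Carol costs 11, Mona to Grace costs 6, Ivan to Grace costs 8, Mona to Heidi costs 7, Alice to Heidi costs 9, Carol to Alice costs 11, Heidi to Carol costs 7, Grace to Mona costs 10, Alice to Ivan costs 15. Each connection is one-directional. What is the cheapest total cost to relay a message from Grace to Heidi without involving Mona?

31

Paths from Grace to Heidi avoiding Mona:
Grace - Carol - Alice - Heidi: 11 + 11 + 9 = 31
Shortest: 31.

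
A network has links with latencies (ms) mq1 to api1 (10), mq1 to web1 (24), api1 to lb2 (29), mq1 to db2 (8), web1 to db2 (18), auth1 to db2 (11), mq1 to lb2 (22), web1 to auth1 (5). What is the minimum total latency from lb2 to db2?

Routes from lb2 to db2:
lb2 → mq1 → web1 → db2: 22 + 24 + 18 = 64
lb2 → api1 → mq1 → web1 → db2: 29 + 10 + 24 + 18 = 81
lb2 → mq1 → db2: 22 + 8 = 30
lb2 → mq1 → web1 → auth1 → db2: 22 + 24 + 5 + 11 = 62
lb2 → api1 → mq1 → db2: 29 + 10 + 8 = 47
lb2 → api1 → mq1 → web1 → auth1 → db2: 29 + 10 + 24 + 5 + 11 = 79
Best route has total 30 ms.

30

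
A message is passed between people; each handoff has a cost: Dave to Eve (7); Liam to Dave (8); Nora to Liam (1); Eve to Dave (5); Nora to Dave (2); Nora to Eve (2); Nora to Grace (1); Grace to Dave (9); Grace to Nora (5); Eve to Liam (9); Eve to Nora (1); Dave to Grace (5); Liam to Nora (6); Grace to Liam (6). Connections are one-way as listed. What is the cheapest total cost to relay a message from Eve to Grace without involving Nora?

Routes from Eve to Grace avoiding Nora:
Eve → Liam → Dave → Grace: 9 + 8 + 5 = 22
Eve → Dave → Grace: 5 + 5 = 10
Best route has total 10.

10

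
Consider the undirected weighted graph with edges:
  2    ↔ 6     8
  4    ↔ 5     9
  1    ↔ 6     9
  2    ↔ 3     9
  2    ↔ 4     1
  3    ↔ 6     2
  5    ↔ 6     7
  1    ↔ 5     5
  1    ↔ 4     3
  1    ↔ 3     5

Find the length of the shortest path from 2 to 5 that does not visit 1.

Candidate routes:
2-4-5: 1 + 9 = 10
2-3-6-5: 9 + 2 + 7 = 18
2-6-5: 8 + 7 = 15
Best route has total 10.

10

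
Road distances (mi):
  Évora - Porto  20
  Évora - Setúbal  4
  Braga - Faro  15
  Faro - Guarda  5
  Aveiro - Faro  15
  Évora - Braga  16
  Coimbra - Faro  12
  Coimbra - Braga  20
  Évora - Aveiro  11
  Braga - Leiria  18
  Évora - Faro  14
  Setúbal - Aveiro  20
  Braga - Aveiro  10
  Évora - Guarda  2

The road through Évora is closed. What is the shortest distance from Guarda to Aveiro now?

Routes from Guarda to Aveiro avoiding Évora:
Guarda-Faro-Braga-Aveiro: 5 + 15 + 10 = 30
Guarda-Faro-Coimbra-Braga-Aveiro: 5 + 12 + 20 + 10 = 47
Guarda-Faro-Aveiro: 5 + 15 = 20
Best route has total 20 mi.

20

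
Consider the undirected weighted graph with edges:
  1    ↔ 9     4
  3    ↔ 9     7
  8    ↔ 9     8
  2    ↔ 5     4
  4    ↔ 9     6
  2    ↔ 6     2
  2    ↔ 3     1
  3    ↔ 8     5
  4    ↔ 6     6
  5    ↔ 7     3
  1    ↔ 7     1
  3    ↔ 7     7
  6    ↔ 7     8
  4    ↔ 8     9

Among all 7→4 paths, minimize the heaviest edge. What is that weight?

6

Checking several routes:
7 - 1 - 9 - 4: max(1, 4, 6) = 6
7 - 5 - 2 - 6 - 4: max(3, 4, 2, 6) = 6
7 - 1 - 9 - 3 - 2 - 6 - 4: max(1, 4, 7, 1, 2, 6) = 7
7 - 3 - 9 - 4: max(7, 7, 6) = 7
7 - 3 - 2 - 6 - 4: max(7, 1, 2, 6) = 7
7 - 5 - 2 - 3 - 9 - 4: max(3, 4, 1, 7, 6) = 7
Best route has worst link 6.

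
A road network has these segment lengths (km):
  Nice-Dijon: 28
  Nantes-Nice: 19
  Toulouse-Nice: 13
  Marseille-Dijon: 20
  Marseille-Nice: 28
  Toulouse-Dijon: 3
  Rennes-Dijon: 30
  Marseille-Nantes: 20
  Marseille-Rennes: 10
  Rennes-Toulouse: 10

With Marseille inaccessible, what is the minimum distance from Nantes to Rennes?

42

Paths from Nantes to Rennes avoiding Marseille:
Nantes - Nice - Toulouse - Rennes: 19 + 13 + 10 = 42
Nantes - Nice - Dijon - Toulouse - Rennes: 19 + 28 + 3 + 10 = 60
Nantes - Nice - Toulouse - Dijon - Rennes: 19 + 13 + 3 + 30 = 65
Nantes - Nice - Dijon - Rennes: 19 + 28 + 30 = 77
The minimum is 42 km.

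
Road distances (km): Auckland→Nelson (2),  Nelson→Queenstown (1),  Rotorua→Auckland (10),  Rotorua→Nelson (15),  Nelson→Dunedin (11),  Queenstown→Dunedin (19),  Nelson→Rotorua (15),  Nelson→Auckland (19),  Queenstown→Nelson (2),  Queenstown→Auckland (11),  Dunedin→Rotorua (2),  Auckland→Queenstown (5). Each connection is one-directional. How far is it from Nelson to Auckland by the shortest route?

12

Paths from Nelson to Auckland:
Nelson → Dunedin → Rotorua → Auckland: 11 + 2 + 10 = 23
Nelson → Auckland: 19
Nelson → Queenstown → Auckland: 1 + 11 = 12
Nelson → Queenstown → Dunedin → Rotorua → Auckland: 1 + 19 + 2 + 10 = 32
Nelson → Rotorua → Auckland: 15 + 10 = 25
Best route has total 12 km.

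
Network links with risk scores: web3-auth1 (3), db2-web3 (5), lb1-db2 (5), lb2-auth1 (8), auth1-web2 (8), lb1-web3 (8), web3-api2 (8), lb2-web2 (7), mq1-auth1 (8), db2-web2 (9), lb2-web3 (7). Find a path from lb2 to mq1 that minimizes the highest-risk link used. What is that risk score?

Some routes from lb2 to mq1:
lb2 → web3 → auth1 → mq1: max(7, 3, 8) = 8
lb2 → web2 → db2 → web3 → auth1 → mq1: max(7, 9, 5, 3, 8) = 9
lb2 → auth1 → mq1: max(8, 8) = 8
lb2 → web2 → auth1 → mq1: max(7, 8, 8) = 8
Best route has worst link 8.

8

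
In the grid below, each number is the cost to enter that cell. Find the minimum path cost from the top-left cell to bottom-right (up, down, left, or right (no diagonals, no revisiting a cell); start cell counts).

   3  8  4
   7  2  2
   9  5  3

Cheapest: (0,0) -> (1,0) -> (1,1) -> (1,2) -> (2,2)
  3 + 7 + 2 + 2 + 3 = 17

17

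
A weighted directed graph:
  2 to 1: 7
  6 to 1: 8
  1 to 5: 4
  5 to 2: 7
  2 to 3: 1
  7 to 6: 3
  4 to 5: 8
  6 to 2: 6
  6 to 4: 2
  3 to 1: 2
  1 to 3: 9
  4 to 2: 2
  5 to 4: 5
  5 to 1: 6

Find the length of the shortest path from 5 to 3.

Comparing a few candidate routes:
5 -> 2 -> 1 -> 3: 7 + 7 + 9 = 23
5 -> 1 -> 3: 6 + 9 = 15
5 -> 4 -> 2 -> 3: 5 + 2 + 1 = 8
5 -> 2 -> 3: 7 + 1 = 8
Shortest: 8.

8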